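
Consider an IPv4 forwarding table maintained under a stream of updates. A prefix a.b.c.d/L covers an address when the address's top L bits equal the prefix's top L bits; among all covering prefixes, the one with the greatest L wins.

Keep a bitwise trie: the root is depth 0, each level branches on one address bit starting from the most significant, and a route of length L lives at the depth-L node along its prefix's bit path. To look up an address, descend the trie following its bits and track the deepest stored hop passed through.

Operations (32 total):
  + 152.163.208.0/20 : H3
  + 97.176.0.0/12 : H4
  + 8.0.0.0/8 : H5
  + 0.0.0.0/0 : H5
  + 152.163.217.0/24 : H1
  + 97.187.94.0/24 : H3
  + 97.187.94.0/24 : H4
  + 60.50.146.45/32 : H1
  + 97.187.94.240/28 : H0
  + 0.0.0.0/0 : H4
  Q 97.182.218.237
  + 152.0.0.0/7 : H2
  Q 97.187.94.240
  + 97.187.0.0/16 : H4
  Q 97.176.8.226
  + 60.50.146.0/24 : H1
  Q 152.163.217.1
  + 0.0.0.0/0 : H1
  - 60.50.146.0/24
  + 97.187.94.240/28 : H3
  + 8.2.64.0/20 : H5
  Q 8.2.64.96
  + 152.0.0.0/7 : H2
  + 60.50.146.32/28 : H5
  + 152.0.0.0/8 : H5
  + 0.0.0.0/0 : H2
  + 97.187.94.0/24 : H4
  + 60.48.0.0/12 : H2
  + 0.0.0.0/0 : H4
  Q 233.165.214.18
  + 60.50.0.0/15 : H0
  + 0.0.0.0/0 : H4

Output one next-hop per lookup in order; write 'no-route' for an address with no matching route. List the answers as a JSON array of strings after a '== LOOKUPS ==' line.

Trace:
  + 152.163.208.0/20 (H3) depth=20
  + 97.176.0.0/12 (H4) depth=12
  + 8.0.0.0/8 (H5) depth=8
  + 0.0.0.0/0 (H5) depth=0
  + 152.163.217.0/24 (H1) depth=24
  + 97.187.94.0/24 (H3) depth=24
  + 97.187.94.0/24 (H4) depth=24
  + 60.50.146.45/32 (H1) depth=32
  + 97.187.94.240/28 (H0) depth=28
  + 0.0.0.0/0 (H4) depth=0
  ? 97.182.218.237  path d0:H4→d1:-→d2:-→d3:-→d4:-→d5:-→d6:-→d7:-→d8:-→d9:-→d10:-→d11:-→d12:H4  best=H4
  + 152.0.0.0/7 (H2) depth=7
  ? 97.187.94.240  path d0:H4→d1:-→d2:-→d3:-→d4:-→d5:-→d6:-→d7:-→d8:-→d9:-→d10:-→d11:-→d12:H4→d13:-→d14:-→d15:-→d16:-→d17:-→d18:-→d19:-→d20:-→d21:-→d22:-→d23:-→d24:H4→d25:-→d26:-→d27:-→d28:H0  best=H0
  + 97.187.0.0/16 (H4) depth=16
  ? 97.176.8.226  path d0:H4→d1:-→d2:-→d3:-→d4:-→d5:-→d6:-→d7:-→d8:-→d9:-→d10:-→d11:-→d12:H4  best=H4
  + 60.50.146.0/24 (H1) depth=24
  ? 152.163.217.1  path d0:H4→d1:-→d2:-→d3:-→d4:-→d5:-→d6:-→d7:H2→d8:-→d9:-→d10:-→d11:-→d12:-→d13:-→d14:-→d15:-→d16:-→d17:-→d18:-→d19:-→d20:H3→d21:-→d22:-→d23:-→d24:H1  best=H1
  + 0.0.0.0/0 (H1) depth=0
  del 60.50.146.0/24 (clear depth 24)
  + 97.187.94.240/28 (H3) depth=28
  + 8.2.64.0/20 (H5) depth=20
  ? 8.2.64.96  path d0:H1→d1:-→d2:-→d3:-→d4:-→d5:-→d6:-→d7:-→d8:H5→d9:-→d10:-→d11:-→d12:-→d13:-→d14:-→d15:-→d16:-→d17:-→d18:-→d19:-→d20:H5  best=H5
  + 152.0.0.0/7 (H2) depth=7
  + 60.50.146.32/28 (H5) depth=28
  + 152.0.0.0/8 (H5) depth=8
  + 0.0.0.0/0 (H2) depth=0
  + 97.187.94.0/24 (H4) depth=24
  + 60.48.0.0/12 (H2) depth=12
  + 0.0.0.0/0 (H4) depth=0
  ? 233.165.214.18  path d0:H4→d1:-  best=H4
  + 60.50.0.0/15 (H0) depth=15
  + 0.0.0.0/0 (H4) depth=0

== LOOKUPS ==
["H4","H0","H4","H1","H5","H4"]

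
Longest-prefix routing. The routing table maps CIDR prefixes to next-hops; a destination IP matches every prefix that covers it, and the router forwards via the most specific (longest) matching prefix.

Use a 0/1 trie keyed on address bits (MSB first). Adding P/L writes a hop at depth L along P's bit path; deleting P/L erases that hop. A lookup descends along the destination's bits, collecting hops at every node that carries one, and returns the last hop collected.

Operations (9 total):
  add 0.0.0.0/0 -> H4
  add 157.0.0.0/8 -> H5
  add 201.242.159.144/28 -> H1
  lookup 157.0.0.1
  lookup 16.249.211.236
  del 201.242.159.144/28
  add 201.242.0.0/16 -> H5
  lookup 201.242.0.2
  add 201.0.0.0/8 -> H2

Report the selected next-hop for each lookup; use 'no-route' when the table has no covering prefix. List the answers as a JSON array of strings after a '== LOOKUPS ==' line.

Trace:
  + 0.0.0.0/0 (H4) depth=0
  + 157.0.0.0/8 (H5) depth=8
  + 201.242.159.144/28 (H1) depth=28
  Q 157.0.0.1: descend 10011101 ; hops seen [H4,H5] ; pick H5
  Q 16.249.211.236: descend ε ; hops seen [H4] ; pick H4
  del 201.242.159.144/28 (clear depth 28)
  + 201.242.0.0/16 (H5) depth=16
  Q 201.242.0.2: descend 1100100111110010 ; hops seen [H4,H5] ; pick H5
  + 201.0.0.0/8 (H2) depth=8

== LOOKUPS ==
["H5","H4","H5"]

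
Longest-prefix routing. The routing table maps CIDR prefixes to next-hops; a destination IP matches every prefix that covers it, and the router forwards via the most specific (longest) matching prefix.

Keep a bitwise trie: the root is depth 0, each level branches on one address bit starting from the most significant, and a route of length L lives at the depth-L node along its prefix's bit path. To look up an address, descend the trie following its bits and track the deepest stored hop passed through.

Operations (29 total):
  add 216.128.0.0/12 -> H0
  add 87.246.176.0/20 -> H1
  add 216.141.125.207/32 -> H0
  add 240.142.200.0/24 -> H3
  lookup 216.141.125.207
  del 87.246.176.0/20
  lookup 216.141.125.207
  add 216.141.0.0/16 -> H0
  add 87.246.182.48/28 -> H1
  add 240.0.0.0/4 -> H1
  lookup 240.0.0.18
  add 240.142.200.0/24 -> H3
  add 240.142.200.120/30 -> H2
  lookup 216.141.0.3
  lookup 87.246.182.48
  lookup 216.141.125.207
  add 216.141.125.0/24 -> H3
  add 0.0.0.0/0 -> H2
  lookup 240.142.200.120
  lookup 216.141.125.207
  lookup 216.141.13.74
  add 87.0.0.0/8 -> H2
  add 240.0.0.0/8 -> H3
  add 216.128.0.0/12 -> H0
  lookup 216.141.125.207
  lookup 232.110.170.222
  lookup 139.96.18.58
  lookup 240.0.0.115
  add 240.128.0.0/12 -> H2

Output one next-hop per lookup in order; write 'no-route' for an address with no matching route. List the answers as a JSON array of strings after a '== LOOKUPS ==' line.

Trace:
  + 216.128.0.0/12 (H0) depth=12
  + 87.246.176.0/20 (H1) depth=20
  + 216.141.125.207/32 (H0) depth=32
  + 240.142.200.0/24 (H3) depth=24
  ? 216.141.125.207  path d0:-→d1:-→d2:-→d3:-→d4:-→d5:-→d6:-→d7:-→d8:-→d9:-→d10:-→d11:-→d12:H0→d13:-→d14:-→d15:-→d16:-→d17:-→d18:-→d19:-→d20:-→d21:-→d22:-→d23:-→d24:-→d25:-→d26:-→d27:-→d28:-→d29:-→d30:-→d31:-→d32:H0  best=H0
  del 87.246.176.0/20 (clear depth 20)
  ? 216.141.125.207  path d0:-→d1:-→d2:-→d3:-→d4:-→d5:-→d6:-→d7:-→d8:-→d9:-→d10:-→d11:-→d12:H0→d13:-→d14:-→d15:-→d16:-→d17:-→d18:-→d19:-→d20:-→d21:-→d22:-→d23:-→d24:-→d25:-→d26:-→d27:-→d28:-→d29:-→d30:-→d31:-→d32:H0  best=H0
  + 216.141.0.0/16 (H0) depth=16
  + 87.246.182.48/28 (H1) depth=28
  + 240.0.0.0/4 (H1) depth=4
  ? 240.0.0.18  path d0:-→d1:-→d2:-→d3:-→d4:H1→d5:-→d6:-→d7:-→d8:-  best=H1
  + 240.142.200.0/24 (H3) depth=24
  + 240.142.200.120/30 (H2) depth=30
  ? 216.141.0.3  path d0:-→d1:-→d2:-→d3:-→d4:-→d5:-→d6:-→d7:-→d8:-→d9:-→d10:-→d11:-→d12:H0→d13:-→d14:-→d15:-→d16:H0→d17:-  best=H0
  ? 87.246.182.48  path d0:-→d1:-→d2:-→d3:-→d4:-→d5:-→d6:-→d7:-→d8:-→d9:-→d10:-→d11:-→d12:-→d13:-→d14:-→d15:-→d16:-→d17:-→d18:-→d19:-→d20:-→d21:-→d22:-→d23:-→d24:-→d25:-→d26:-→d27:-→d28:H1  best=H1
  ? 216.141.125.207  path d0:-→d1:-→d2:-→d3:-→d4:-→d5:-→d6:-→d7:-→d8:-→d9:-→d10:-→d11:-→d12:H0→d13:-→d14:-→d15:-→d16:H0→d17:-→d18:-→d19:-→d20:-→d21:-→d22:-→d23:-→d24:-→d25:-→d26:-→d27:-→d28:-→d29:-→d30:-→d31:-→d32:H0  best=H0
  + 216.141.125.0/24 (H3) depth=24
  + 0.0.0.0/0 (H2) depth=0
  ? 240.142.200.120  path d0:H2→d1:-→d2:-→d3:-→d4:H1→d5:-→d6:-→d7:-→d8:-→d9:-→d10:-→d11:-→d12:-→d13:-→d14:-→d15:-→d16:-→d17:-→d18:-→d19:-→d20:-→d21:-→d22:-→d23:-→d24:H3→d25:-→d26:-→d27:-→d28:-→d29:-→d30:H2  best=H2
  ? 216.141.125.207  path d0:H2→d1:-→d2:-→d3:-→d4:-→d5:-→d6:-→d7:-→d8:-→d9:-→d10:-→d11:-→d12:H0→d13:-→d14:-→d15:-→d16:H0→d17:-→d18:-→d19:-→d20:-→d21:-→d22:-→d23:-→d24:H3→d25:-→d26:-→d27:-→d28:-→d29:-→d30:-→d31:-→d32:H0  best=H0
  ? 216.141.13.74  path d0:H2→d1:-→d2:-→d3:-→d4:-→d5:-→d6:-→d7:-→d8:-→d9:-→d10:-→d11:-→d12:H0→d13:-→d14:-→d15:-→d16:H0→d17:-  best=H0
  + 87.0.0.0/8 (H2) depth=8
  + 240.0.0.0/8 (H3) depth=8
  + 216.128.0.0/12 (H0) depth=12
  ? 216.141.125.207  path d0:H2→d1:-→d2:-→d3:-→d4:-→d5:-→d6:-→d7:-→d8:-→d9:-→d10:-→d11:-→d12:H0→d13:-→d14:-→d15:-→d16:H0→d17:-→d18:-→d19:-→d20:-→d21:-→d22:-→d23:-→d24:H3→d25:-→d26:-→d27:-→d28:-→d29:-→d30:-→d31:-→d32:H0  best=H0
  ? 232.110.170.222  path d0:H2→d1:-→d2:-→d3:-  best=H2
  ? 139.96.18.58  path d0:H2→d1:-  best=H2
  ? 240.0.0.115  path d0:H2→d1:-→d2:-→d3:-→d4:H1→d5:-→d6:-→d7:-→d8:H3  best=H3
  + 240.128.0.0/12 (H2) depth=12

== LOOKUPS ==
["H0","H0","H1","H0","H1","H0","H2","H0","H0","H0","H2","H2","H3"]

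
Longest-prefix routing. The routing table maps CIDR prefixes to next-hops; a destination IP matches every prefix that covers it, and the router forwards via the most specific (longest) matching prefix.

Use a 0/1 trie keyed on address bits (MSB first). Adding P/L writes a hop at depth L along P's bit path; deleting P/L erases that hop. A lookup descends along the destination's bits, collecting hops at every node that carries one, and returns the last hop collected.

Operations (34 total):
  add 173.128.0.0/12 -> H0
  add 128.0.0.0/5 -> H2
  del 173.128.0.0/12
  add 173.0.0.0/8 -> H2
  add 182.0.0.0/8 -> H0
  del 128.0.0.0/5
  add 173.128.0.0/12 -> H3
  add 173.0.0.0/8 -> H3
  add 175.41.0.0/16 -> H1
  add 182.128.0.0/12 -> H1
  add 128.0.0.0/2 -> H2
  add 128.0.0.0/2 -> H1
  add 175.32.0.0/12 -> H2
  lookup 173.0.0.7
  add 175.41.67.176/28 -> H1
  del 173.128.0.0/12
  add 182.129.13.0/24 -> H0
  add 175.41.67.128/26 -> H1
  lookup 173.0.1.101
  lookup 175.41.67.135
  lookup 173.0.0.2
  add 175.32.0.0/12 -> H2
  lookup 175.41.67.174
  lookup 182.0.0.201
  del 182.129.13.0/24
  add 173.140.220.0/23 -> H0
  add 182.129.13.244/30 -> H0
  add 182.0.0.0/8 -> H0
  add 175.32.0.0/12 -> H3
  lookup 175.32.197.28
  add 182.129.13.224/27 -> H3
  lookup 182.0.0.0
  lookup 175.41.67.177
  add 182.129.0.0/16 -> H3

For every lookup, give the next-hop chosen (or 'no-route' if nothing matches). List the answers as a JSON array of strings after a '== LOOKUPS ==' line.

Process each operation:
  add 173.128.0.0/12 -> H0 at depth 12
  add 128.0.0.0/5 -> H2 at depth 5
  - 173.128.0.0/12 clear@12
  add 173.0.0.0/8 -> H2 at depth 8
  add 182.0.0.0/8 -> H0 at depth 8
  - 128.0.0.0/5 clear@5
  add 173.128.0.0/12 -> H3 at depth 12
  add 173.0.0.0/8 -> H3 at depth 8
  add 175.41.0.0/16 -> H1 at depth 16
  add 182.128.0.0/12 -> H1 at depth 12
  add 128.0.0.0/2 -> H2 at depth 2
  add 128.0.0.0/2 -> H1 at depth 2
  add 175.32.0.0/12 -> H2 at depth 12
  Q 173.0.0.7: descend 10101101 ; hops seen [H1,H3] ; pick H3
  add 175.41.67.176/28 -> H1 at depth 28
  - 173.128.0.0/12 clear@12
  add 182.129.13.0/24 -> H0 at depth 24
  add 175.41.67.128/26 -> H1 at depth 26
  Q 173.0.1.101: descend 10101101 ; hops seen [H1,H3] ; pick H3
  Q 175.41.67.135: descend 10101111001010010100001110 ; hops seen [H1,H2,H1,H1] ; pick H1
  Q 173.0.0.2: descend 10101101 ; hops seen [H1,H3] ; pick H3
  add 175.32.0.0/12 -> H2 at depth 12
  Q 175.41.67.174: descend 101011110010100101000011101 ; hops seen [H1,H2,H1,H1] ; pick H1
  Q 182.0.0.201: descend 10110110 ; hops seen [H1,H0] ; pick H0
  - 182.129.13.0/24 clear@24
  add 173.140.220.0/23 -> H0 at depth 23
  add 182.129.13.244/30 -> H0 at depth 30
  add 182.0.0.0/8 -> H0 at depth 8
  add 175.32.0.0/12 -> H3 at depth 12
  Q 175.32.197.28: descend 101011110010 ; hops seen [H1,H3] ; pick H3
  add 182.129.13.224/27 -> H3 at depth 27
  Q 182.0.0.0: descend 10110110 ; hops seen [H1,H0] ; pick H0
  Q 175.41.67.177: descend 1010111100101001010000111011 ; hops seen [H1,H3,H1,H1,H1] ; pick H1
  add 182.129.0.0/16 -> H3 at depth 16

== LOOKUPS ==
["H3","H3","H1","H3","H1","H0","H3","H0","H1"]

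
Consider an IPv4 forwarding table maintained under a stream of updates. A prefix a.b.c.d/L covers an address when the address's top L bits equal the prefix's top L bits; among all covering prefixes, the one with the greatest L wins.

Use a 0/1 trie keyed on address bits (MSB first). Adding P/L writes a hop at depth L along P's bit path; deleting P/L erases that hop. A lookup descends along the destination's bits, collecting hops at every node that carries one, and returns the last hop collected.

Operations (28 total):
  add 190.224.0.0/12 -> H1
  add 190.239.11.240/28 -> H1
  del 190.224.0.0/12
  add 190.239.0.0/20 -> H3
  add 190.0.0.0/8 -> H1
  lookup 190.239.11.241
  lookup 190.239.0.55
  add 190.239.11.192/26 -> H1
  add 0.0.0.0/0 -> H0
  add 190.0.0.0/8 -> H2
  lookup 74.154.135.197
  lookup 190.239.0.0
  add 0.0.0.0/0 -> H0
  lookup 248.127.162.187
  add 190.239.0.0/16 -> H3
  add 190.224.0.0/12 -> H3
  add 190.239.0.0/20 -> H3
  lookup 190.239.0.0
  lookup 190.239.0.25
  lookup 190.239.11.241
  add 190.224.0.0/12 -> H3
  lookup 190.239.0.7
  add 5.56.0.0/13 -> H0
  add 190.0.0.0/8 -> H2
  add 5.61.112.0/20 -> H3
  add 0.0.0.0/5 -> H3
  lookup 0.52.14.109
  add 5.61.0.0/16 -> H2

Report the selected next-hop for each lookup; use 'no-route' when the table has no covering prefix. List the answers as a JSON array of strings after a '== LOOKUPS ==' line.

Trace:
  add 190.224.0.0/12 -> H1 at depth 12
  add 190.239.11.240/28 -> H1 at depth 28
  del 190.224.0.0/12 (clear depth 12)
  add 190.239.0.0/20 -> H3 at depth 20
  add 190.0.0.0/8 -> H1 at depth 8
  Q 190.239.11.241: descend 1011111011101111000010111111 ; hops seen [H1,H3,H1] ; pick H1
  Q 190.239.0.55: descend 10111110111011110000 ; hops seen [H1,H3] ; pick H3
  add 190.239.11.192/26 -> H1 at depth 26
  add 0.0.0.0/0 -> H0 at depth 0
  add 190.0.0.0/8 -> H2 at depth 8
  Q 74.154.135.197: descend ε ; hops seen [H0] ; pick H0
  Q 190.239.0.0: descend 10111110111011110000 ; hops seen [H0,H2,H3] ; pick H3
  add 0.0.0.0/0 -> H0 at depth 0
  Q 248.127.162.187: descend 1 ; hops seen [H0] ; pick H0
  add 190.239.0.0/16 -> H3 at depth 16
  add 190.224.0.0/12 -> H3 at depth 12
  add 190.239.0.0/20 -> H3 at depth 20
  Q 190.239.0.0: descend 10111110111011110000 ; hops seen [H0,H2,H3,H3,H3] ; pick H3
  Q 190.239.0.25: descend 10111110111011110000 ; hops seen [H0,H2,H3,H3,H3] ; pick H3
  Q 190.239.11.241: descend 1011111011101111000010111111 ; hops seen [H0,H2,H3,H3,H3,H1,H1] ; pick H1
  add 190.224.0.0/12 -> H3 at depth 12
  Q 190.239.0.7: descend 10111110111011110000 ; hops seen [H0,H2,H3,H3,H3] ; pick H3
  add 5.56.0.0/13 -> H0 at depth 13
  add 190.0.0.0/8 -> H2 at depth 8
  add 5.61.112.0/20 -> H3 at depth 20
  add 0.0.0.0/5 -> H3 at depth 5
  Q 0.52.14.109: descend 00000 ; hops seen [H0,H3] ; pick H3
  add 5.61.0.0/16 -> H2 at depth 16

== LOOKUPS ==
["H1","H3","H0","H3","H0","H3","H3","H1","H3","H3"]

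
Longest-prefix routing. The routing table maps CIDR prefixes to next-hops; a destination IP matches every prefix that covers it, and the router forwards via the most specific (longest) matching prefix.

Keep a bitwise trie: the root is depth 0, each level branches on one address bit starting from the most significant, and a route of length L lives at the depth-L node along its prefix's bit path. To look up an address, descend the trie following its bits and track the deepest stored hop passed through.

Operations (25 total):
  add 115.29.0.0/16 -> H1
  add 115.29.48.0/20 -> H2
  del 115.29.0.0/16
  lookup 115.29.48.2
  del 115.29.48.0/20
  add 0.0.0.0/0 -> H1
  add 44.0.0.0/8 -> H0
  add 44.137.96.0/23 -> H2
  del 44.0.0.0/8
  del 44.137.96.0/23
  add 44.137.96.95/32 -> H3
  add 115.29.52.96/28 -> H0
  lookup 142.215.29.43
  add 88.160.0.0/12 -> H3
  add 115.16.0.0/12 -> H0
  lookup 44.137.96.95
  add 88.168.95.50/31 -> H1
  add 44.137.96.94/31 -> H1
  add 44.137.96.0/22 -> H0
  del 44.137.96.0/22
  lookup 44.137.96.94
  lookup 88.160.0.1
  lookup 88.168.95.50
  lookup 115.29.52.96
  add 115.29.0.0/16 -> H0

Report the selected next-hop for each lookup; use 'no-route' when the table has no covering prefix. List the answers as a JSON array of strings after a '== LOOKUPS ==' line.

Apply in order:
  + 115.29.0.0/16 (H1) depth=16
  + 115.29.48.0/20 (H2) depth=20
  - 115.29.0.0/16 clear@16
  lookup 115.29.48.2: bits 01110011000111010011 walk d0:-→d1:-→d2:-→d3:-→d4:-→d5:-→d6:-→d7:-→d8:-→d9:-→d10:-→d11:-→d12:-→d13:-→d14:-→d15:-→d16:-→d17:-→d18:-→d19:-→d20:H2 -> H2
  - 115.29.48.0/20 clear@20
  + 0.0.0.0/0 (H1) depth=0
  + 44.0.0.0/8 (H0) depth=8
  + 44.137.96.0/23 (H2) depth=23
  - 44.0.0.0/8 clear@8
  - 44.137.96.0/23 clear@23
  + 44.137.96.95/32 (H3) depth=32
  + 115.29.52.96/28 (H0) depth=28
  lookup 142.215.29.43: bits ε walk d0:H1 -> H1
  + 88.160.0.0/12 (H3) depth=12
  + 115.16.0.0/12 (H0) depth=12
  lookup 44.137.96.95: bits 00101100100010010110000001011111 walk d0:H1→d1:-→d2:-→d3:-→d4:-→d5:-→d6:-→d7:-→d8:-→d9:-→d10:-→d11:-→d12:-→d13:-→d14:-→d15:-→d16:-→d17:-→d18:-→d19:-→d20:-→d21:-→d22:-→d23:-→d24:-→d25:-→d26:-→d27:-→d28:-→d29:-→d30:-→d31:-→d32:H3 -> H3
  + 88.168.95.50/31 (H1) depth=31
  + 44.137.96.94/31 (H1) depth=31
  + 44.137.96.0/22 (H0) depth=22
  - 44.137.96.0/22 clear@22
  lookup 44.137.96.94: bits 0010110010001001011000000101111 walk d0:H1→d1:-→d2:-→d3:-→d4:-→d5:-→d6:-→d7:-→d8:-→d9:-→d10:-→d11:-→d12:-→d13:-→d14:-→d15:-→d16:-→d17:-→d18:-→d19:-→d20:-→d21:-→d22:-→d23:-→d24:-→d25:-→d26:-→d27:-→d28:-→d29:-→d30:-→d31:H1 -> H1
  lookup 88.160.0.1: bits 010110001010 walk d0:H1→d1:-→d2:-→d3:-→d4:-→d5:-→d6:-→d7:-→d8:-→d9:-→d10:-→d11:-→d12:H3 -> H3
  lookup 88.168.95.50: bits 0101100010101000010111110011001 walk d0:H1→d1:-→d2:-→d3:-→d4:-→d5:-→d6:-→d7:-→d8:-→d9:-→d10:-→d11:-→d12:H3→d13:-→d14:-→d15:-→d16:-→d17:-→d18:-→d19:-→d20:-→d21:-→d22:-→d23:-→d24:-→d25:-→d26:-→d27:-→d28:-→d29:-→d30:-→d31:H1 -> H1
  lookup 115.29.52.96: bits 0111001100011101001101000110 walk d0:H1→d1:-→d2:-→d3:-→d4:-→d5:-→d6:-→d7:-→d8:-→d9:-→d10:-→d11:-→d12:H0→d13:-→d14:-→d15:-→d16:-→d17:-→d18:-→d19:-→d20:-→d21:-→d22:-→d23:-→d24:-→d25:-→d26:-→d27:-→d28:H0 -> H0
  + 115.29.0.0/16 (H0) depth=16

== LOOKUPS ==
["H2","H1","H3","H1","H3","H1","H0"]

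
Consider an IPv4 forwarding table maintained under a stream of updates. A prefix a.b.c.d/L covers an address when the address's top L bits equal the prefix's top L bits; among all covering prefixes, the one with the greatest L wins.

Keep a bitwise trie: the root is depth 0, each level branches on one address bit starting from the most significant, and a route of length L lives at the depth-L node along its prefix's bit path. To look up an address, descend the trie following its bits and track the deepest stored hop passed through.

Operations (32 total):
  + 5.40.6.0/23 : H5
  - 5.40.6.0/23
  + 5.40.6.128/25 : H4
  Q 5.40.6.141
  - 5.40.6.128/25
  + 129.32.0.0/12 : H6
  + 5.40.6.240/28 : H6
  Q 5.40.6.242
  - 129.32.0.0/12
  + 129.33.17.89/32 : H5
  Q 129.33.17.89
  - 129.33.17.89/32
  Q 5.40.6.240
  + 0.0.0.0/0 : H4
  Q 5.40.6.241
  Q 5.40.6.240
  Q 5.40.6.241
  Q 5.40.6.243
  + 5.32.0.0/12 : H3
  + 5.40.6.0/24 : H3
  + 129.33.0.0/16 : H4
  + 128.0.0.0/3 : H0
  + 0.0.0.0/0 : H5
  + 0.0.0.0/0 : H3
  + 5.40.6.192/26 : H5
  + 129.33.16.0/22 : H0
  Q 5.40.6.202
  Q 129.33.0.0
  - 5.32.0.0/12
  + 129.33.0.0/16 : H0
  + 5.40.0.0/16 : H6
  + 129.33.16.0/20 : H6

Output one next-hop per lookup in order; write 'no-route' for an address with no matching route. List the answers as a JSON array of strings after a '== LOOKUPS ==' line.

Process each operation:
  add 5.40.6.0/23 -> H5 at depth 23
  del 5.40.6.0/23 (clear depth 23)
  add 5.40.6.128/25 -> H4 at depth 25
  Q 5.40.6.141: descend 0000010100101000000001101 ; hops seen [H4] ; pick H4
  del 5.40.6.128/25 (clear depth 25)
  add 129.32.0.0/12 -> H6 at depth 12
  add 5.40.6.240/28 -> H6 at depth 28
  Q 5.40.6.242: descend 0000010100101000000001101111 ; hops seen [H6] ; pick H6
  del 129.32.0.0/12 (clear depth 12)
  add 129.33.17.89/32 -> H5 at depth 32
  Q 129.33.17.89: descend 10000001001000010001000101011001 ; hops seen [H5] ; pick H5
  del 129.33.17.89/32 (clear depth 32)
  Q 5.40.6.240: descend 0000010100101000000001101111 ; hops seen [H6] ; pick H6
  add 0.0.0.0/0 -> H4 at depth 0
  Q 5.40.6.241: descend 0000010100101000000001101111 ; hops seen [H4,H6] ; pick H6
  Q 5.40.6.240: descend 0000010100101000000001101111 ; hops seen [H4,H6] ; pick H6
  Q 5.40.6.241: descend 0000010100101000000001101111 ; hops seen [H4,H6] ; pick H6
  Q 5.40.6.243: descend 0000010100101000000001101111 ; hops seen [H4,H6] ; pick H6
  add 5.32.0.0/12 -> H3 at depth 12
  add 5.40.6.0/24 -> H3 at depth 24
  add 129.33.0.0/16 -> H4 at depth 16
  add 128.0.0.0/3 -> H0 at depth 3
  add 0.0.0.0/0 -> H5 at depth 0
  add 0.0.0.0/0 -> H3 at depth 0
  add 5.40.6.192/26 -> H5 at depth 26
  add 129.33.16.0/22 -> H0 at depth 22
  Q 5.40.6.202: descend 00000101001010000000011011 ; hops seen [H3,H3,H3,H5] ; pick H5
  Q 129.33.0.0: descend 1000000100100001000 ; hops seen [H3,H0,H4] ; pick H4
  del 5.32.0.0/12 (clear depth 12)
  add 129.33.0.0/16 -> H0 at depth 16
  add 5.40.0.0/16 -> H6 at depth 16
  add 129.33.16.0/20 -> H6 at depth 20

== LOOKUPS ==
["H4","H6","H5","H6","H6","H6","H6","H6","H5","H4"]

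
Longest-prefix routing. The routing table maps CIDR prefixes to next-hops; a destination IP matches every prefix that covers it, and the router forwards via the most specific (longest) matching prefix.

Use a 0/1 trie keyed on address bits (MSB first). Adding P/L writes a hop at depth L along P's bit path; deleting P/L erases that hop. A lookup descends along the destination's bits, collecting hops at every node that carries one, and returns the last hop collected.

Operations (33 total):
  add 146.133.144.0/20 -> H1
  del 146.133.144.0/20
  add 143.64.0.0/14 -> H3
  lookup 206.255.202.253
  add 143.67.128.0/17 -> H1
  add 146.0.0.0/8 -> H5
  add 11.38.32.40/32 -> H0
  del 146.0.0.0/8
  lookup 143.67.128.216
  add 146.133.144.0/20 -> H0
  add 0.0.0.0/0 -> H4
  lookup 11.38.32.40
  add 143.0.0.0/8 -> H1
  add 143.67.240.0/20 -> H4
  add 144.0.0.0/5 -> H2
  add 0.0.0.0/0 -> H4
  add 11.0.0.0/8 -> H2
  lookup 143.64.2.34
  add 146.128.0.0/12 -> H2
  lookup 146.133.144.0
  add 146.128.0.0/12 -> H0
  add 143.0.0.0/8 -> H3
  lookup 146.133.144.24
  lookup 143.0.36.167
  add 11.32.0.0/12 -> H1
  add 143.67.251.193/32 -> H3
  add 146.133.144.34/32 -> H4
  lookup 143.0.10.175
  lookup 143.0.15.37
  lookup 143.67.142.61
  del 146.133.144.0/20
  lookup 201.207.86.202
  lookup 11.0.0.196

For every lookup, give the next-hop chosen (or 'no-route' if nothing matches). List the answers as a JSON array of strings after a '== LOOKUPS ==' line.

Process each operation:
  + 146.133.144.0/20 (H1) depth=20
  del 146.133.144.0/20 (clear depth 20)
  + 143.64.0.0/14 (H3) depth=14
  lookup 206.255.202.253: bits 1 walk d0:-→d1:- -> no-route
  + 143.67.128.0/17 (H1) depth=17
  + 146.0.0.0/8 (H5) depth=8
  + 11.38.32.40/32 (H0) depth=32
  del 146.0.0.0/8 (clear depth 8)
  lookup 143.67.128.216: bits 10001111010000111 walk d0:-→d1:-→d2:-→d3:-→d4:-→d5:-→d6:-→d7:-→d8:-→d9:-→d10:-→d11:-→d12:-→d13:-→d14:H3→d15:-→d16:-→d17:H1 -> H1
  + 146.133.144.0/20 (H0) depth=20
  + 0.0.0.0/0 (H4) depth=0
  lookup 11.38.32.40: bits 00001011001001100010000000101000 walk d0:H4→d1:-→d2:-→d3:-→d4:-→d5:-→d6:-→d7:-→d8:-→d9:-→d10:-→d11:-→d12:-→d13:-→d14:-→d15:-→d16:-→d17:-→d18:-→d19:-→d20:-→d21:-→d22:-→d23:-→d24:-→d25:-→d26:-→d27:-→d28:-→d29:-→d30:-→d31:-→d32:H0 -> H0
  + 143.0.0.0/8 (H1) depth=8
  + 143.67.240.0/20 (H4) depth=20
  + 144.0.0.0/5 (H2) depth=5
  + 0.0.0.0/0 (H4) depth=0
  + 11.0.0.0/8 (H2) depth=8
  lookup 143.64.2.34: bits 10001111010000 walk d0:H4→d1:-→d2:-→d3:-→d4:-→d5:-→d6:-→d7:-→d8:H1→d9:-→d10:-→d11:-→d12:-→d13:-→d14:H3 -> H3
  + 146.128.0.0/12 (H2) depth=12
  lookup 146.133.144.0: bits 10010010100001011001 walk d0:H4→d1:-→d2:-→d3:-→d4:-→d5:H2→d6:-→d7:-→d8:-→d9:-→d10:-→d11:-→d12:H2→d13:-→d14:-→d15:-→d16:-→d17:-→d18:-→d19:-→d20:H0 -> H0
  + 146.128.0.0/12 (H0) depth=12
  + 143.0.0.0/8 (H3) depth=8
  lookup 146.133.144.24: bits 10010010100001011001 walk d0:H4→d1:-→d2:-→d3:-→d4:-→d5:H2→d6:-→d7:-→d8:-→d9:-→d10:-→d11:-→d12:H0→d13:-→d14:-→d15:-→d16:-→d17:-→d18:-→d19:-→d20:H0 -> H0
  lookup 143.0.36.167: bits 100011110 walk d0:H4→d1:-→d2:-→d3:-→d4:-→d5:-→d6:-→d7:-→d8:H3→d9:- -> H3
  + 11.32.0.0/12 (H1) depth=12
  + 143.67.251.193/32 (H3) depth=32
  + 146.133.144.34/32 (H4) depth=32
  lookup 143.0.10.175: bits 100011110 walk d0:H4→d1:-→d2:-→d3:-→d4:-→d5:-→d6:-→d7:-→d8:H3→d9:- -> H3
  lookup 143.0.15.37: bits 100011110 walk d0:H4→d1:-→d2:-→d3:-→d4:-→d5:-→d6:-→d7:-→d8:H3→d9:- -> H3
  lookup 143.67.142.61: bits 10001111010000111 walk d0:H4→d1:-→d2:-→d3:-→d4:-→d5:-→d6:-→d7:-→d8:H3→d9:-→d10:-→d11:-→d12:-→d13:-→d14:H3→d15:-→d16:-→d17:H1 -> H1
  del 146.133.144.0/20 (clear depth 20)
  lookup 201.207.86.202: bits 1 walk d0:H4→d1:- -> H4
  lookup 11.0.0.196: bits 0000101100 walk d0:H4→d1:-→d2:-→d3:-→d4:-→d5:-→d6:-→d7:-→d8:H2→d9:-→d10:- -> H2

== LOOKUPS ==
["no-route","H1","H0","H3","H0","H0","H3","H3","H3","H1","H4","H2"]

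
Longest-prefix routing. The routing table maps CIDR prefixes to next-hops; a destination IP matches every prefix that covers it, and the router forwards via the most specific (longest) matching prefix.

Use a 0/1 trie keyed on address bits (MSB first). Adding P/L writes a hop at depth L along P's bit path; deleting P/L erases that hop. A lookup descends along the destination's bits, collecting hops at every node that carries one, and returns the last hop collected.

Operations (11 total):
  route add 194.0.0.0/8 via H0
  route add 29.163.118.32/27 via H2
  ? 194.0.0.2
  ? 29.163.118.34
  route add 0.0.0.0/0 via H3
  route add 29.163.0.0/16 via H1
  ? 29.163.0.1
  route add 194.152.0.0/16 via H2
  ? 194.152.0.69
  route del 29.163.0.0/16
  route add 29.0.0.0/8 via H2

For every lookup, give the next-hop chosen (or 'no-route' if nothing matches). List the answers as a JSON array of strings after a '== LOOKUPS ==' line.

Trace:
  add 194.0.0.0/8 -> H0 at depth 8
  add 29.163.118.32/27 -> H2 at depth 27
  Q 194.0.0.2: descend 11000010 ; hops seen [H0] ; pick H0
  Q 29.163.118.34: descend 000111011010001101110110001 ; hops seen [H2] ; pick H2
  add 0.0.0.0/0 -> H3 at depth 0
  add 29.163.0.0/16 -> H1 at depth 16
  Q 29.163.0.1: descend 00011101101000110 ; hops seen [H3,H1] ; pick H1
  add 194.152.0.0/16 -> H2 at depth 16
  Q 194.152.0.69: descend 1100001010011000 ; hops seen [H3,H0,H2] ; pick H2
  - 29.163.0.0/16 clear@16
  add 29.0.0.0/8 -> H2 at depth 8

== LOOKUPS ==
["H0","H2","H1","H2"]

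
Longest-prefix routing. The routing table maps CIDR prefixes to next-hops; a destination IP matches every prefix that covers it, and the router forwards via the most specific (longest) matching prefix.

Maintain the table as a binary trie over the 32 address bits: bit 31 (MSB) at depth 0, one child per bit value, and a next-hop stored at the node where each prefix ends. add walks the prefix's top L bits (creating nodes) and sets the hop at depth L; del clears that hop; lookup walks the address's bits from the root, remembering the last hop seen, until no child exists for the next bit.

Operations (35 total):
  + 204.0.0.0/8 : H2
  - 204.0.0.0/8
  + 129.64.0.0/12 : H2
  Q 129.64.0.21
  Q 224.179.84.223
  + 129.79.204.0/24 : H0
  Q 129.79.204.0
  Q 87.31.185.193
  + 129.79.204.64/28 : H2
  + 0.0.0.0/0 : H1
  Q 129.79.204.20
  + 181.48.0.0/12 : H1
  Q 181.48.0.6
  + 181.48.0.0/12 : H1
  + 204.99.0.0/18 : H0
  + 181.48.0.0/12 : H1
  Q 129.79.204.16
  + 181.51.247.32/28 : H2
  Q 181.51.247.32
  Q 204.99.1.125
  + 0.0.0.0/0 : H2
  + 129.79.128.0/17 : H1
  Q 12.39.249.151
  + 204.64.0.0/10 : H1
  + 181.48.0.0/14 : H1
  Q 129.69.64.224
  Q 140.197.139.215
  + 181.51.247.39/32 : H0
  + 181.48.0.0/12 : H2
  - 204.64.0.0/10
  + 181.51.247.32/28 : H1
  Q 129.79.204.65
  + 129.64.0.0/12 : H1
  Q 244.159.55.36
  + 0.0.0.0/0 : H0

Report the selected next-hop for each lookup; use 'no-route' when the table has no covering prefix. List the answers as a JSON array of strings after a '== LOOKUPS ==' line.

Trace:
  + 204.0.0.0/8 (H2) depth=8
  - 204.0.0.0/8 clear@8
  + 129.64.0.0/12 (H2) depth=12
  lookup 129.64.0.21: bits 100000010100 walk d0:-→d1:-→d2:-→d3:-→d4:-→d5:-→d6:-→d7:-→d8:-→d9:-→d10:-→d11:-→d12:H2 -> H2
  lookup 224.179.84.223: bits 11 walk d0:-→d1:-→d2:- -> no-route
  + 129.79.204.0/24 (H0) depth=24
  lookup 129.79.204.0: bits 100000010100111111001100 walk d0:-→d1:-→d2:-→d3:-→d4:-→d5:-→d6:-→d7:-→d8:-→d9:-→d10:-→d11:-→d12:H2→d13:-→d14:-→d15:-→d16:-→d17:-→d18:-→d19:-→d20:-→d21:-→d22:-→d23:-→d24:H0 -> H0
  lookup 87.31.185.193: bits ε walk d0:- -> no-route
  + 129.79.204.64/28 (H2) depth=28
  + 0.0.0.0/0 (H1) depth=0
  lookup 129.79.204.20: bits 1000000101001111110011000 walk d0:H1→d1:-→d2:-→d3:-→d4:-→d5:-→d6:-→d7:-→d8:-→d9:-→d10:-→d11:-→d12:H2→d13:-→d14:-→d15:-→d16:-→d17:-→d18:-→d19:-→d20:-→d21:-→d22:-→d23:-→d24:H0→d25:- -> H0
  + 181.48.0.0/12 (H1) depth=12
  lookup 181.48.0.6: bits 101101010011 walk d0:H1→d1:-→d2:-→d3:-→d4:-→d5:-→d6:-→d7:-→d8:-→d9:-→d10:-→d11:-→d12:H1 -> H1
  + 181.48.0.0/12 (H1) depth=12
  + 204.99.0.0/18 (H0) depth=18
  + 181.48.0.0/12 (H1) depth=12
  lookup 129.79.204.16: bits 1000000101001111110011000 walk d0:H1→d1:-→d2:-→d3:-→d4:-→d5:-→d6:-→d7:-→d8:-→d9:-→d10:-→d11:-→d12:H2→d13:-→d14:-→d15:-→d16:-→d17:-→d18:-→d19:-→d20:-→d21:-→d22:-→d23:-→d24:H0→d25:- -> H0
  + 181.51.247.32/28 (H2) depth=28
  lookup 181.51.247.32: bits 1011010100110011111101110010 walk d0:H1→d1:-→d2:-→d3:-→d4:-→d5:-→d6:-→d7:-→d8:-→d9:-→d10:-→d11:-→d12:H1→d13:-→d14:-→d15:-→d16:-→d17:-→d18:-→d19:-→d20:-→d21:-→d22:-→d23:-→d24:-→d25:-→d26:-→d27:-→d28:H2 -> H2
  lookup 204.99.1.125: bits 110011000110001100 walk d0:H1→d1:-→d2:-→d3:-→d4:-→d5:-→d6:-→d7:-→d8:-→d9:-→d10:-→d11:-→d12:-→d13:-→d14:-→d15:-→d16:-→d17:-→d18:H0 -> H0
  + 0.0.0.0/0 (H2) depth=0
  + 129.79.128.0/17 (H1) depth=17
  lookup 12.39.249.151: bits ε walk d0:H2 -> H2
  + 204.64.0.0/10 (H1) depth=10
  + 181.48.0.0/14 (H1) depth=14
  lookup 129.69.64.224: bits 100000010100 walk d0:H2→d1:-→d2:-→d3:-→d4:-→d5:-→d6:-→d7:-→d8:-→d9:-→d10:-→d11:-→d12:H2 -> H2
  lookup 140.197.139.215: bits 1000 walk d0:H2→d1:-→d2:-→d3:-→d4:- -> H2
  + 181.51.247.39/32 (H0) depth=32
  + 181.48.0.0/12 (H2) depth=12
  - 204.64.0.0/10 clear@10
  + 181.51.247.32/28 (H1) depth=28
  lookup 129.79.204.65: bits 1000000101001111110011000100 walk d0:H2→d1:-→d2:-→d3:-→d4:-→d5:-→d6:-→d7:-→d8:-→d9:-→d10:-→d11:-→d12:H2→d13:-→d14:-→d15:-→d16:-→d17:H1→d18:-→d19:-→d20:-→d21:-→d22:-→d23:-→d24:H0→d25:-→d26:-→d27:-→d28:H2 -> H2
  + 129.64.0.0/12 (H1) depth=12
  lookup 244.159.55.36: bits 11 walk d0:H2→d1:-→d2:- -> H2
  + 0.0.0.0/0 (H0) depth=0

== LOOKUPS ==
["H2","no-route","H0","no-route","H0","H1","H0","H2","H0","H2","H2","H2","H2","H2"]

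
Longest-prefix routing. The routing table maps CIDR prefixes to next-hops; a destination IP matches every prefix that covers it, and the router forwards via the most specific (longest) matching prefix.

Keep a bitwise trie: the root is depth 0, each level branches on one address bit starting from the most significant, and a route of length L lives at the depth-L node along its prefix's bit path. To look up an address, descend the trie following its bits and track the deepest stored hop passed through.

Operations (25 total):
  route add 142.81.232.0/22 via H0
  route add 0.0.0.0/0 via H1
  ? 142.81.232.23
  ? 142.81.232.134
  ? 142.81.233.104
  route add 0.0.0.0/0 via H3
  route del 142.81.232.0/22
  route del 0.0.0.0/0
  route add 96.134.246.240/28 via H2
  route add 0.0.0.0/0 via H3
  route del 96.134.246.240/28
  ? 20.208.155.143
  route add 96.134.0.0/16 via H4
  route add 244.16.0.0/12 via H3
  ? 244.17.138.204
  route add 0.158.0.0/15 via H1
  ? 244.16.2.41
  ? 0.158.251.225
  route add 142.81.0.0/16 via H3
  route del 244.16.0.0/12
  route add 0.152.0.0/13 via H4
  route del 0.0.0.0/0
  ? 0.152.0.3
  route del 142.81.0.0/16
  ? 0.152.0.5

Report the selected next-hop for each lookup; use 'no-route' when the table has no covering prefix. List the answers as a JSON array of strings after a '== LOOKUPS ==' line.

Trace:
  + 142.81.232.0/22 (H0) depth=22
  + 0.0.0.0/0 (H1) depth=0
  ? 142.81.232.23  path d0:H1→d1:-→d2:-→d3:-→d4:-→d5:-→d6:-→d7:-→d8:-→d9:-→d10:-→d11:-→d12:-→d13:-→d14:-→d15:-→d16:-→d17:-→d18:-→d19:-→d20:-→d21:-→d22:H0  best=H0
  ? 142.81.232.134  path d0:H1→d1:-→d2:-→d3:-→d4:-→d5:-→d6:-→d7:-→d8:-→d9:-→d10:-→d11:-→d12:-→d13:-→d14:-→d15:-→d16:-→d17:-→d18:-→d19:-→d20:-→d21:-→d22:H0  best=H0
  ? 142.81.233.104  path d0:H1→d1:-→d2:-→d3:-→d4:-→d5:-→d6:-→d7:-→d8:-→d9:-→d10:-→d11:-→d12:-→d13:-→d14:-→d15:-→d16:-→d17:-→d18:-→d19:-→d20:-→d21:-→d22:H0  best=H0
  + 0.0.0.0/0 (H3) depth=0
  - 142.81.232.0/22 clear@22
  - 0.0.0.0/0 clear@0
  + 96.134.246.240/28 (H2) depth=28
  + 0.0.0.0/0 (H3) depth=0
  - 96.134.246.240/28 clear@28
  ? 20.208.155.143  path d0:H3→d1:-  best=H3
  + 96.134.0.0/16 (H4) depth=16
  + 244.16.0.0/12 (H3) depth=12
  ? 244.17.138.204  path d0:H3→d1:-→d2:-→d3:-→d4:-→d5:-→d6:-→d7:-→d8:-→d9:-→d10:-→d11:-→d12:H3  best=H3
  + 0.158.0.0/15 (H1) depth=15
  ? 244.16.2.41  path d0:H3→d1:-→d2:-→d3:-→d4:-→d5:-→d6:-→d7:-→d8:-→d9:-→d10:-→d11:-→d12:H3  best=H3
  ? 0.158.251.225  path d0:H3→d1:-→d2:-→d3:-→d4:-→d5:-→d6:-→d7:-→d8:-→d9:-→d10:-→d11:-→d12:-→d13:-→d14:-→d15:H1  best=H1
  + 142.81.0.0/16 (H3) depth=16
  - 244.16.0.0/12 clear@12
  + 0.152.0.0/13 (H4) depth=13
  - 0.0.0.0/0 clear@0
  ? 0.152.0.3  path d0:-→d1:-→d2:-→d3:-→d4:-→d5:-→d6:-→d7:-→d8:-→d9:-→d10:-→d11:-→d12:-→d13:H4  best=H4
  - 142.81.0.0/16 clear@16
  ? 0.152.0.5  path d0:-→d1:-→d2:-→d3:-→d4:-→d5:-→d6:-→d7:-→d8:-→d9:-→d10:-→d11:-→d12:-→d13:H4  best=H4

== LOOKUPS ==
["H0","H0","H0","H3","H3","H3","H1","H4","H4"]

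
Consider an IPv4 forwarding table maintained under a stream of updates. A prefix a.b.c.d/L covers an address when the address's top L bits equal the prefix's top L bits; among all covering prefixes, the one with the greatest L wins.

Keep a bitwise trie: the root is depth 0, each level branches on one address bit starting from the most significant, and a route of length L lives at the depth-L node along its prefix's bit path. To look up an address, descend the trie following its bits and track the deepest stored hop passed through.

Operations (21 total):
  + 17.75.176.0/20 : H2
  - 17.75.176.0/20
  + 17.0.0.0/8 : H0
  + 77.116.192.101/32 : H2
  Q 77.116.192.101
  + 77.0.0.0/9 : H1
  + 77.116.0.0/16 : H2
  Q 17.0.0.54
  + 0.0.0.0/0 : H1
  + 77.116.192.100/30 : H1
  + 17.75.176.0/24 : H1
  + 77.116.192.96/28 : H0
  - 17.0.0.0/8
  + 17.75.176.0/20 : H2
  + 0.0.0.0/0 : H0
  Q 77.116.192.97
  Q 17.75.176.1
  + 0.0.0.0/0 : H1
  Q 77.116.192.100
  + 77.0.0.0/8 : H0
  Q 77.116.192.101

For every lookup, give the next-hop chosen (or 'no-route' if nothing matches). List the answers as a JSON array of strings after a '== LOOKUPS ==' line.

Trace:
  + 17.75.176.0/20 (H2) depth=20
  del 17.75.176.0/20 (clear depth 20)
  + 17.0.0.0/8 (H0) depth=8
  + 77.116.192.101/32 (H2) depth=32
  lookup 77.116.192.101: bits 01001101011101001100000001100101 walk d0:-→d1:-→d2:-→d3:-→d4:-→d5:-→d6:-→d7:-→d8:-→d9:-→d10:-→d11:-→d12:-→d13:-→d14:-→d15:-→d16:-→d17:-→d18:-→d19:-→d20:-→d21:-→d22:-→d23:-→d24:-→d25:-→d26:-→d27:-→d28:-→d29:-→d30:-→d31:-→d32:H2 -> H2
  + 77.0.0.0/9 (H1) depth=9
  + 77.116.0.0/16 (H2) depth=16
  lookup 17.0.0.54: bits 000100010 walk d0:-→d1:-→d2:-→d3:-→d4:-→d5:-→d6:-→d7:-→d8:H0→d9:- -> H0
  + 0.0.0.0/0 (H1) depth=0
  + 77.116.192.100/30 (H1) depth=30
  + 17.75.176.0/24 (H1) depth=24
  + 77.116.192.96/28 (H0) depth=28
  del 17.0.0.0/8 (clear depth 8)
  + 17.75.176.0/20 (H2) depth=20
  + 0.0.0.0/0 (H0) depth=0
  lookup 77.116.192.97: bits 01001101011101001100000001100 walk d0:H0→d1:-→d2:-→d3:-→d4:-→d5:-→d6:-→d7:-→d8:-→d9:H1→d10:-→d11:-→d12:-→d13:-→d14:-→d15:-→d16:H2→d17:-→d18:-→d19:-→d20:-→d21:-→d22:-→d23:-→d24:-→d25:-→d26:-→d27:-→d28:H0→d29:- -> H0
  lookup 17.75.176.1: bits 000100010100101110110000 walk d0:H0→d1:-→d2:-→d3:-→d4:-→d5:-→d6:-→d7:-→d8:-→d9:-→d10:-→d11:-→d12:-→d13:-→d14:-→d15:-→d16:-→d17:-→d18:-→d19:-→d20:H2→d21:-→d22:-→d23:-→d24:H1 -> H1
  + 0.0.0.0/0 (H1) depth=0
  lookup 77.116.192.100: bits 0100110101110100110000000110010 walk d0:H1→d1:-→d2:-→d3:-→d4:-→d5:-→d6:-→d7:-→d8:-→d9:H1→d10:-→d11:-→d12:-→d13:-→d14:-→d15:-→d16:H2→d17:-→d18:-→d19:-→d20:-→d21:-→d22:-→d23:-→d24:-→d25:-→d26:-→d27:-→d28:H0→d29:-→d30:H1→d31:- -> H1
  + 77.0.0.0/8 (H0) depth=8
  lookup 77.116.192.101: bits 01001101011101001100000001100101 walk d0:H1→d1:-→d2:-→d3:-→d4:-→d5:-→d6:-→d7:-→d8:H0→d9:H1→d10:-→d11:-→d12:-→d13:-→d14:-→d15:-→d16:H2→d17:-→d18:-→d19:-→d20:-→d21:-→d22:-→d23:-→d24:-→d25:-→d26:-→d27:-→d28:H0→d29:-→d30:H1→d31:-→d32:H2 -> H2

== LOOKUPS ==
["H2","H0","H0","H1","H1","H2"]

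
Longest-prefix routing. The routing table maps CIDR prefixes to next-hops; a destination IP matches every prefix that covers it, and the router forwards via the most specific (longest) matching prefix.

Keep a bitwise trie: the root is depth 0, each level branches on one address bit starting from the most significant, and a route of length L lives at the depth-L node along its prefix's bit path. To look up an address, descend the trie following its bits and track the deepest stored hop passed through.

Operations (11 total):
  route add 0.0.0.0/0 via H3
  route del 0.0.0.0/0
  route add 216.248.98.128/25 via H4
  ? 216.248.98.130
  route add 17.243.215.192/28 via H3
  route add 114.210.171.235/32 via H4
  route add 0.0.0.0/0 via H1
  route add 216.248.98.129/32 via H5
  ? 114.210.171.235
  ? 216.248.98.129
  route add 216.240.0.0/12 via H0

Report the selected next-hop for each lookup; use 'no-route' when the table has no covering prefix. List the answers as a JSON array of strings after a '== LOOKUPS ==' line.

Trace:
  add 0.0.0.0/0 -> H3 at depth 0
  - 0.0.0.0/0 clear@0
  add 216.248.98.128/25 -> H4 at depth 25
  ? 216.248.98.130  path d0:-→d1:-→d2:-→d3:-→d4:-→d5:-→d6:-→d7:-→d8:-→d9:-→d10:-→d11:-→d12:-→d13:-→d14:-→d15:-→d16:-→d17:-→d18:-→d19:-→d20:-→d21:-→d22:-→d23:-→d24:-→d25:H4  best=H4
  add 17.243.215.192/28 -> H3 at depth 28
  add 114.210.171.235/32 -> H4 at depth 32
  add 0.0.0.0/0 -> H1 at depth 0
  add 216.248.98.129/32 -> H5 at depth 32
  ? 114.210.171.235  path d0:H1→d1:-→d2:-→d3:-→d4:-→d5:-→d6:-→d7:-→d8:-→d9:-→d10:-→d11:-→d12:-→d13:-→d14:-→d15:-→d16:-→d17:-→d18:-→d19:-→d20:-→d21:-→d22:-→d23:-→d24:-→d25:-→d26:-→d27:-→d28:-→d29:-→d30:-→d31:-→d32:H4  best=H4
  ? 216.248.98.129  path d0:H1→d1:-→d2:-→d3:-→d4:-→d5:-→d6:-→d7:-→d8:-→d9:-→d10:-→d11:-→d12:-→d13:-→d14:-→d15:-→d16:-→d17:-→d18:-→d19:-→d20:-→d21:-→d22:-→d23:-→d24:-→d25:H4→d26:-→d27:-→d28:-→d29:-→d30:-→d31:-→d32:H5  best=H5
  add 216.240.0.0/12 -> H0 at depth 12

== LOOKUPS ==
["H4","H4","H5"]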